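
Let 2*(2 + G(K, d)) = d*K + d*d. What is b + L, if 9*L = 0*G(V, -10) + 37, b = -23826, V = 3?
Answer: -214397/9 ≈ -23822.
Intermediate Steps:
G(K, d) = -2 + d²/2 + K*d/2 (G(K, d) = -2 + (d*K + d*d)/2 = -2 + (K*d + d²)/2 = -2 + (d² + K*d)/2 = -2 + (d²/2 + K*d/2) = -2 + d²/2 + K*d/2)
L = 37/9 (L = (0*(-2 + (½)*(-10)² + (½)*3*(-10)) + 37)/9 = (0*(-2 + (½)*100 - 15) + 37)/9 = (0*(-2 + 50 - 15) + 37)/9 = (0*33 + 37)/9 = (0 + 37)/9 = (⅑)*37 = 37/9 ≈ 4.1111)
b + L = -23826 + 37/9 = -214397/9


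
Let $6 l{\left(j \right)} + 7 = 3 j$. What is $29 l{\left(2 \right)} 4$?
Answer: $- \frac{58}{3} \approx -19.333$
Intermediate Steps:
$l{\left(j \right)} = - \frac{7}{6} + \frac{j}{2}$ ($l{\left(j \right)} = - \frac{7}{6} + \frac{3 j}{6} = - \frac{7}{6} + \frac{j}{2}$)
$29 l{\left(2 \right)} 4 = 29 \left(- \frac{7}{6} + \frac{1}{2} \cdot 2\right) 4 = 29 \left(- \frac{7}{6} + 1\right) 4 = 29 \left(- \frac{1}{6}\right) 4 = \left(- \frac{29}{6}\right) 4 = - \frac{58}{3}$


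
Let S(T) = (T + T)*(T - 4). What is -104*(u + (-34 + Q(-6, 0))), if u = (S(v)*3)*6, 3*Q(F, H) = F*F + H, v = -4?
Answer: -117520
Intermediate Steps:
Q(F, H) = H/3 + F²/3 (Q(F, H) = (F*F + H)/3 = (F² + H)/3 = (H + F²)/3 = H/3 + F²/3)
S(T) = 2*T*(-4 + T) (S(T) = (2*T)*(-4 + T) = 2*T*(-4 + T))
u = 1152 (u = ((2*(-4)*(-4 - 4))*3)*6 = ((2*(-4)*(-8))*3)*6 = (64*3)*6 = 192*6 = 1152)
-104*(u + (-34 + Q(-6, 0))) = -104*(1152 + (-34 + ((⅓)*0 + (⅓)*(-6)²))) = -104*(1152 + (-34 + (0 + (⅓)*36))) = -104*(1152 + (-34 + (0 + 12))) = -104*(1152 + (-34 + 12)) = -104*(1152 - 22) = -104*1130 = -117520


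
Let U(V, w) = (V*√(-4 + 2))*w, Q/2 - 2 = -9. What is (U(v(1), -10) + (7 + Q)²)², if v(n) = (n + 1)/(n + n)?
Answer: 2201 - 980*I*√2 ≈ 2201.0 - 1385.9*I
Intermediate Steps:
Q = -14 (Q = 4 + 2*(-9) = 4 - 18 = -14)
v(n) = (1 + n)/(2*n) (v(n) = (1 + n)/((2*n)) = (1 + n)*(1/(2*n)) = (1 + n)/(2*n))
U(V, w) = I*V*w*√2 (U(V, w) = (V*√(-2))*w = (V*(I*√2))*w = (I*V*√2)*w = I*V*w*√2)
(U(v(1), -10) + (7 + Q)²)² = (I*((½)*(1 + 1)/1)*(-10)*√2 + (7 - 14)²)² = (I*((½)*1*2)*(-10)*√2 + (-7)²)² = (I*1*(-10)*√2 + 49)² = (-10*I*√2 + 49)² = (49 - 10*I*√2)²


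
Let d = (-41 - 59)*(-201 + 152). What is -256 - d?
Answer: -5156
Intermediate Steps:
d = 4900 (d = -100*(-49) = 4900)
-256 - d = -256 - 1*4900 = -256 - 4900 = -5156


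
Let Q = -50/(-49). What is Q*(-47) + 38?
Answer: -488/49 ≈ -9.9592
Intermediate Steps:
Q = 50/49 (Q = -50*(-1/49) = 50/49 ≈ 1.0204)
Q*(-47) + 38 = (50/49)*(-47) + 38 = -2350/49 + 38 = -488/49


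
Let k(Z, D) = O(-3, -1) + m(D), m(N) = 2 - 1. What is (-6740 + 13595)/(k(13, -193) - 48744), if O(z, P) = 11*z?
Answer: -6855/48776 ≈ -0.14054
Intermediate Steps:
m(N) = 1
k(Z, D) = -32 (k(Z, D) = 11*(-3) + 1 = -33 + 1 = -32)
(-6740 + 13595)/(k(13, -193) - 48744) = (-6740 + 13595)/(-32 - 48744) = 6855/(-48776) = 6855*(-1/48776) = -6855/48776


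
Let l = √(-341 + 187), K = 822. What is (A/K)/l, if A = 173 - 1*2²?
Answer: -169*I*√154/126588 ≈ -0.016567*I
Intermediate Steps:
A = 169 (A = 173 - 1*4 = 173 - 4 = 169)
l = I*√154 (l = √(-154) = I*√154 ≈ 12.41*I)
(A/K)/l = (169/822)/((I*√154)) = (169*(1/822))*(-I*√154/154) = 169*(-I*√154/154)/822 = -169*I*√154/126588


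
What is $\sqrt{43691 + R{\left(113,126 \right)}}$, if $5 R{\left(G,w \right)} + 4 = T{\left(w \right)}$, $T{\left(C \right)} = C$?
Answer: $\frac{\sqrt{1092885}}{5} \approx 209.08$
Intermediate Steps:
$R{\left(G,w \right)} = - \frac{4}{5} + \frac{w}{5}$
$\sqrt{43691 + R{\left(113,126 \right)}} = \sqrt{43691 + \left(- \frac{4}{5} + \frac{1}{5} \cdot 126\right)} = \sqrt{43691 + \left(- \frac{4}{5} + \frac{126}{5}\right)} = \sqrt{43691 + \frac{122}{5}} = \sqrt{\frac{218577}{5}} = \frac{\sqrt{1092885}}{5}$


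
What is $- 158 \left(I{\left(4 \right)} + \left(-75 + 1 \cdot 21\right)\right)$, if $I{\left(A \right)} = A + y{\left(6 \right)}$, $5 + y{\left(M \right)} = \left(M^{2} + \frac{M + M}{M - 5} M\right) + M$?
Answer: $-9322$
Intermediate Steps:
$y{\left(M \right)} = -5 + M + M^{2} + \frac{2 M^{2}}{-5 + M}$ ($y{\left(M \right)} = -5 + \left(\left(M^{2} + \frac{M + M}{M - 5} M\right) + M\right) = -5 + \left(\left(M^{2} + \frac{2 M}{-5 + M} M\right) + M\right) = -5 + \left(\left(M^{2} + \frac{2 M^{2}}{-5 + M}\right) + M\right) = -5 + \left(M + M^{2} + \frac{2 M^{2}}{-5 + M}\right) = -5 + M + M^{2} + \frac{2 M^{2}}{-5 + M}$)
$I{\left(A \right)} = 109 + A$ ($I{\left(A \right)} = A + \frac{25 + 6^{3} - 60 - 2 \cdot 6^{2}}{-5 + 6} = A + \frac{25 + 216 - 60 - 72}{1} = A + 1 \left(25 + 216 - 60 - 72\right) = A + 1 \cdot 109 = A + 109 = 109 + A$)
$- 158 \left(I{\left(4 \right)} + \left(-75 + 1 \cdot 21\right)\right) = - 158 \left(\left(109 + 4\right) + \left(-75 + 1 \cdot 21\right)\right) = - 158 \left(113 + \left(-75 + 21\right)\right) = - 158 \left(113 - 54\right) = \left(-158\right) 59 = -9322$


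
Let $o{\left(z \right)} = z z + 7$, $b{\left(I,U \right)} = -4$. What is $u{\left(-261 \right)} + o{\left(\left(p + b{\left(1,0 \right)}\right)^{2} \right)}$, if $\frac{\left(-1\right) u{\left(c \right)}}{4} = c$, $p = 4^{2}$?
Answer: $21787$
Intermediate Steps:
$p = 16$
$o{\left(z \right)} = 7 + z^{2}$ ($o{\left(z \right)} = z^{2} + 7 = 7 + z^{2}$)
$u{\left(c \right)} = - 4 c$
$u{\left(-261 \right)} + o{\left(\left(p + b{\left(1,0 \right)}\right)^{2} \right)} = \left(-4\right) \left(-261\right) + \left(7 + \left(\left(16 - 4\right)^{2}\right)^{2}\right) = 1044 + \left(7 + \left(12^{2}\right)^{2}\right) = 1044 + \left(7 + 144^{2}\right) = 1044 + \left(7 + 20736\right) = 1044 + 20743 = 21787$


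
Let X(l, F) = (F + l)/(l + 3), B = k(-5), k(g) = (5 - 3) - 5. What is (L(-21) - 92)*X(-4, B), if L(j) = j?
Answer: -791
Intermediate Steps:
k(g) = -3 (k(g) = 2 - 5 = -3)
B = -3
X(l, F) = (F + l)/(3 + l)
(L(-21) - 92)*X(-4, B) = (-21 - 92)*((-3 - 4)/(3 - 4)) = -113*(-7)/(-1) = -(-113)*(-7) = -113*7 = -791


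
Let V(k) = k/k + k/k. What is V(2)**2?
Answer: 4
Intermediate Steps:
V(k) = 2 (V(k) = 1 + 1 = 2)
V(2)**2 = 2**2 = 4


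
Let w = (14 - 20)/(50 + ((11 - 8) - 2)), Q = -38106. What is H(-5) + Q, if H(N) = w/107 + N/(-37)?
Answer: -2564639097/67303 ≈ -38106.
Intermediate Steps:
w = -2/17 (w = -6/(50 + (3 - 2)) = -6/(50 + 1) = -6/51 = -6*1/51 = -2/17 ≈ -0.11765)
H(N) = -2/1819 - N/37 (H(N) = -2/17/107 + N/(-37) = -2/17*1/107 + N*(-1/37) = -2/1819 - N/37)
H(-5) + Q = (-2/1819 - 1/37*(-5)) - 38106 = (-2/1819 + 5/37) - 38106 = 9021/67303 - 38106 = -2564639097/67303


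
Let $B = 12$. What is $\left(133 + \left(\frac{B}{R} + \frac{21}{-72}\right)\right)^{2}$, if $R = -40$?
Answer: $\frac{252460321}{14400} \approx 17532.0$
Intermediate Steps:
$\left(133 + \left(\frac{B}{R} + \frac{21}{-72}\right)\right)^{2} = \left(133 + \left(\frac{12}{-40} + \frac{21}{-72}\right)\right)^{2} = \left(133 + \left(12 \left(- \frac{1}{40}\right) + 21 \left(- \frac{1}{72}\right)\right)\right)^{2} = \left(133 - \frac{71}{120}\right)^{2} = \left(\frac{15889}{120}\right)^{2} = \frac{252460321}{14400}$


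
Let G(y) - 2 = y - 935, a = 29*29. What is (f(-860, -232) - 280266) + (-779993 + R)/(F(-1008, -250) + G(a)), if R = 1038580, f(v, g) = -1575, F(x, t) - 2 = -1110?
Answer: -338467787/1200 ≈ -2.8206e+5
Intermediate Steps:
F(x, t) = -1108 (F(x, t) = 2 - 1110 = -1108)
a = 841
G(y) = -933 + y (G(y) = 2 + (y - 935) = 2 + (-935 + y) = -933 + y)
(f(-860, -232) - 280266) + (-779993 + R)/(F(-1008, -250) + G(a)) = (-1575 - 280266) + (-779993 + 1038580)/(-1108 + (-933 + 841)) = -281841 + 258587/(-1108 - 92) = -281841 + 258587/(-1200) = -281841 + 258587*(-1/1200) = -281841 - 258587/1200 = -338467787/1200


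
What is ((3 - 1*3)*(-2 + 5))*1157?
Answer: 0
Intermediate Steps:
((3 - 1*3)*(-2 + 5))*1157 = ((3 - 3)*3)*1157 = (0*3)*1157 = 0*1157 = 0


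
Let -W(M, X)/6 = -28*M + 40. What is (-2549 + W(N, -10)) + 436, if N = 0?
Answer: -2353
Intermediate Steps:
W(M, X) = -240 + 168*M (W(M, X) = -6*(-28*M + 40) = -6*(40 - 28*M) = -240 + 168*M)
(-2549 + W(N, -10)) + 436 = (-2549 + (-240 + 168*0)) + 436 = (-2549 + (-240 + 0)) + 436 = (-2549 - 240) + 436 = -2789 + 436 = -2353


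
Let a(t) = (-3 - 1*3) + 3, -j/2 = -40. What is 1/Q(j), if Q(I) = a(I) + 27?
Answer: 1/24 ≈ 0.041667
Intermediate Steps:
j = 80 (j = -2*(-40) = 80)
a(t) = -3 (a(t) = (-3 - 3) + 3 = -6 + 3 = -3)
Q(I) = 24 (Q(I) = -3 + 27 = 24)
1/Q(j) = 1/24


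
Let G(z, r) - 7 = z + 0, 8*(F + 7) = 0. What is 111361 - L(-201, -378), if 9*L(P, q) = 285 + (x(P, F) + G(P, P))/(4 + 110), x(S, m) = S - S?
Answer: 57112045/513 ≈ 1.1133e+5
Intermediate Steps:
F = -7 (F = -7 + (⅛)*0 = -7 + 0 = -7)
x(S, m) = 0
G(z, r) = 7 + z (G(z, r) = 7 + (z + 0) = 7 + z)
L(P, q) = 32497/1026 + P/1026 (L(P, q) = (285 + (0 + (7 + P))/(4 + 110))/9 = (285 + (7 + P)/114)/9 = (285 + (7 + P)*(1/114))/9 = (285 + (7/114 + P/114))/9 = (32497/114 + P/114)/9 = 32497/1026 + P/1026)
111361 - L(-201, -378) = 111361 - (32497/1026 + (1/1026)*(-201)) = 111361 - (32497/1026 - 67/342) = 111361 - 1*16148/513 = 111361 - 16148/513 = 57112045/513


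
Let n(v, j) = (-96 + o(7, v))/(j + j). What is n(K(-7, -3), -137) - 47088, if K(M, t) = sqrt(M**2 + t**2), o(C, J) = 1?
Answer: -12902017/274 ≈ -47088.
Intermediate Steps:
n(v, j) = -95/(2*j) (n(v, j) = (-96 + 1)/(j + j) = -95*1/(2*j) = -95/(2*j))
n(K(-7, -3), -137) - 47088 = -95/2/(-137) - 47088 = -95/2*(-1/137) - 47088 = 95/274 - 47088 = -12902017/274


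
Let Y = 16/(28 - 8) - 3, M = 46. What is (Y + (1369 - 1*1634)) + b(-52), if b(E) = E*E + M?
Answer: 12414/5 ≈ 2482.8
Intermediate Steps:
b(E) = 46 + E² (b(E) = E*E + 46 = E² + 46 = 46 + E²)
Y = -11/5 (Y = 16/20 - 3 = (1/20)*16 - 3 = ⅘ - 3 = -11/5 ≈ -2.2000)
(Y + (1369 - 1*1634)) + b(-52) = (-11/5 + (1369 - 1*1634)) + (46 + (-52)²) = (-11/5 + (1369 - 1634)) + (46 + 2704) = (-11/5 - 265) + 2750 = -1336/5 + 2750 = 12414/5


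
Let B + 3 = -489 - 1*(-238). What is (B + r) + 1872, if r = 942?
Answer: 2560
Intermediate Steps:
B = -254 (B = -3 + (-489 - 1*(-238)) = -3 + (-489 + 238) = -3 - 251 = -254)
(B + r) + 1872 = (-254 + 942) + 1872 = 688 + 1872 = 2560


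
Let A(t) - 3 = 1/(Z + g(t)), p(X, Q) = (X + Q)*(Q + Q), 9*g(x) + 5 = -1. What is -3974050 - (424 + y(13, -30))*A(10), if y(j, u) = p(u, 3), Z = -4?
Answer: -27823459/7 ≈ -3.9748e+6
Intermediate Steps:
g(x) = -⅔ (g(x) = -5/9 + (⅑)*(-1) = -5/9 - ⅑ = -⅔)
p(X, Q) = 2*Q*(Q + X) (p(X, Q) = (Q + X)*(2*Q) = 2*Q*(Q + X))
y(j, u) = 18 + 6*u (y(j, u) = 2*3*(3 + u) = 18 + 6*u)
A(t) = 39/14 (A(t) = 3 + 1/(-4 - ⅔) = 3 + 1/(-14/3) = 3 - 3/14 = 39/14)
-3974050 - (424 + y(13, -30))*A(10) = -3974050 - (424 + (18 + 6*(-30)))*39/14 = -3974050 - (424 + (18 - 180))*39/14 = -3974050 - (424 - 162)*39/14 = -3974050 - 262*39/14 = -3974050 - 1*5109/7 = -3974050 - 5109/7 = -27823459/7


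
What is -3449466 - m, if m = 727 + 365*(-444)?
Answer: -3288133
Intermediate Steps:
m = -161333 (m = 727 - 162060 = -161333)
-3449466 - m = -3449466 - 1*(-161333) = -3449466 + 161333 = -3288133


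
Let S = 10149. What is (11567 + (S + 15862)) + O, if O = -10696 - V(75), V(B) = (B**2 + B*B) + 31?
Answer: 15601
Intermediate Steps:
V(B) = 31 + 2*B**2 (V(B) = (B**2 + B**2) + 31 = 2*B**2 + 31 = 31 + 2*B**2)
O = -21977 (O = -10696 - (31 + 2*75**2) = -10696 - (31 + 2*5625) = -10696 - (31 + 11250) = -10696 - 1*11281 = -10696 - 11281 = -21977)
(11567 + (S + 15862)) + O = (11567 + (10149 + 15862)) - 21977 = (11567 + 26011) - 21977 = 37578 - 21977 = 15601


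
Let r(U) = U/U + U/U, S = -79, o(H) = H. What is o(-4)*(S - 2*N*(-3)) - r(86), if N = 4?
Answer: 218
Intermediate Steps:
r(U) = 2 (r(U) = 1 + 1 = 2)
o(-4)*(S - 2*N*(-3)) - r(86) = -4*(-79 - 2*4*(-3)) - 1*2 = -4*(-79 - 8*(-3)) - 2 = -4*(-79 + 24) - 2 = -4*(-55) - 2 = 220 - 2 = 218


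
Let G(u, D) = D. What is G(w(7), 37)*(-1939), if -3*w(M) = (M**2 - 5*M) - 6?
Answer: -71743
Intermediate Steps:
w(M) = 2 - M**2/3 + 5*M/3 (w(M) = -((M**2 - 5*M) - 6)/3 = -(-6 + M**2 - 5*M)/3 = 2 - M**2/3 + 5*M/3)
G(w(7), 37)*(-1939) = 37*(-1939) = -71743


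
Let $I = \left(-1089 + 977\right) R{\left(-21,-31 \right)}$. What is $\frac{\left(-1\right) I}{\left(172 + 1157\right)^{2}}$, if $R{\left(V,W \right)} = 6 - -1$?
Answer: $\frac{784}{1766241} \approx 0.00044388$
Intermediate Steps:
$R{\left(V,W \right)} = 7$ ($R{\left(V,W \right)} = 6 + 1 = 7$)
$I = -784$ ($I = \left(-1089 + 977\right) 7 = \left(-112\right) 7 = -784$)
$\frac{\left(-1\right) I}{\left(172 + 1157\right)^{2}} = \frac{\left(-1\right) \left(-784\right)}{\left(172 + 1157\right)^{2}} = \frac{784}{1329^{2}} = \frac{784}{1766241}$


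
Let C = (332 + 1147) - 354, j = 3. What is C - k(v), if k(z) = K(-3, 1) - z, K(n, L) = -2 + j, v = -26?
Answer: 1098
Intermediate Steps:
K(n, L) = 1 (K(n, L) = -2 + 3 = 1)
C = 1125 (C = 1479 - 354 = 1125)
k(z) = 1 - z
C - k(v) = 1125 - (1 - 1*(-26)) = 1125 - (1 + 26) = 1125 - 1*27 = 1125 - 27 = 1098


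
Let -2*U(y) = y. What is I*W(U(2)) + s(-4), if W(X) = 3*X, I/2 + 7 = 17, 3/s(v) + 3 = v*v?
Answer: -777/13 ≈ -59.769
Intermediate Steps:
s(v) = 3/(-3 + v**2) (s(v) = 3/(-3 + v*v) = 3/(-3 + v**2))
U(y) = -y/2
I = 20 (I = -14 + 2*17 = -14 + 34 = 20)
I*W(U(2)) + s(-4) = 20*(3*(-1/2*2)) + 3/(-3 + (-4)**2) = 20*(3*(-1)) + 3/(-3 + 16) = 20*(-3) + 3/13 = -60 + 3*(1/13) = -60 + 3/13 = -777/13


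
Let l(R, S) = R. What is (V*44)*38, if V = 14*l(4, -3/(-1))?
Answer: 93632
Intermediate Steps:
V = 56 (V = 14*4 = 56)
(V*44)*38 = (56*44)*38 = 2464*38 = 93632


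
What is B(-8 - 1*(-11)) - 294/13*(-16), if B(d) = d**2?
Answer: 4821/13 ≈ 370.85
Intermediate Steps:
B(-8 - 1*(-11)) - 294/13*(-16) = (-8 - 1*(-11))**2 - 294/13*(-16) = (-8 + 11)**2 - 294/13*(-16) = 3**2 - 14*21/13*(-16) = 9 - 294/13*(-16) = 9 + 4704/13 = 4821/13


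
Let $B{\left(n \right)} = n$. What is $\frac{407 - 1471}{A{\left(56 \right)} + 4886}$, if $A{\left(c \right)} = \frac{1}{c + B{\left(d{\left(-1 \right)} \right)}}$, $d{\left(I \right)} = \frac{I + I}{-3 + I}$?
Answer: $- \frac{15029}{69015} \approx -0.21776$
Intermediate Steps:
$d{\left(I \right)} = \frac{2 I}{-3 + I}$
$A{\left(c \right)} = \frac{1}{\frac{1}{2} + c}$ ($A{\left(c \right)} = \frac{1}{c + 2 \left(-1\right) \frac{1}{-3 - 1}} = \frac{1}{c + 2 \left(-1\right) \frac{1}{-4}} = \frac{1}{c + 2 \left(-1\right) \left(- \frac{1}{4}\right)} = \frac{1}{c + \frac{1}{2}} = \frac{1}{\frac{1}{2} + c}$)
$\frac{407 - 1471}{A{\left(56 \right)} + 4886} = \frac{407 - 1471}{\frac{2}{1 + 2 \cdot 56} + 4886} = - \frac{1064}{\frac{2}{1 + 112} + 4886} = - \frac{1064}{\frac{2}{113} + 4886} = - \frac{1064}{\frac{552120}{113}} = \left(-1064\right) \frac{113}{552120} = - \frac{15029}{69015}$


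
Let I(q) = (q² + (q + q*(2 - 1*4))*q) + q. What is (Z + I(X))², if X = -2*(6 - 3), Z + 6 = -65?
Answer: 5929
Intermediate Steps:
Z = -71 (Z = -6 - 65 = -71)
X = -6 (X = -2*3 = -6)
I(q) = q (I(q) = (q² + (q + q*(2 - 4))*q) + q = (q² + (q + q*(-2))*q) + q = (q² + (q - 2*q)*q) + q = (q² + (-q)*q) + q = (q² - q²) + q = 0 + q = q)
(Z + I(X))² = (-71 - 6)² = (-77)² = 5929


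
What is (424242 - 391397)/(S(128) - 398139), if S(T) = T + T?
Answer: -32845/397883 ≈ -0.082549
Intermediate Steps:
S(T) = 2*T
(424242 - 391397)/(S(128) - 398139) = (424242 - 391397)/(2*128 - 398139) = 32845/(256 - 398139) = 32845/(-397883) = 32845*(-1/397883) = -32845/397883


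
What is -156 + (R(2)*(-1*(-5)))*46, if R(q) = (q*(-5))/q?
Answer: -1306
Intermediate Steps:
R(q) = -5 (R(q) = (-5*q)/q = -5)
-156 + (R(2)*(-1*(-5)))*46 = -156 - (-5)*(-5)*46 = -156 - 5*5*46 = -156 - 25*46 = -156 - 1150 = -1306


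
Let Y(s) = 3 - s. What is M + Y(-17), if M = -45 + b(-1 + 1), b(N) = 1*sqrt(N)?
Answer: -25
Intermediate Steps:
b(N) = sqrt(N)
M = -45 (M = -45 + sqrt(-1 + 1) = -45 + sqrt(0) = -45 + 0 = -45)
M + Y(-17) = -45 + (3 - 1*(-17)) = -45 + (3 + 17) = -45 + 20 = -25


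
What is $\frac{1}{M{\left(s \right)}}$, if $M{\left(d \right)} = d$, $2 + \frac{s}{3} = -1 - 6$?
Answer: $- \frac{1}{27} \approx -0.037037$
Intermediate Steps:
$s = -27$ ($s = -6 + 3 \left(-1 - 6\right) = -6 + 3 \left(-7\right) = -6 - 21 = -27$)
$\frac{1}{M{\left(s \right)}} = \frac{1}{-27} = - \frac{1}{27}$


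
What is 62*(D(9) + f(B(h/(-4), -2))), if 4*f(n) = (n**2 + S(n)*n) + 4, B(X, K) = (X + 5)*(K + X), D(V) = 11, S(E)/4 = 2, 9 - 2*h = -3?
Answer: 49631/32 ≈ 1551.0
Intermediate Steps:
h = 6 (h = 9/2 - 1/2*(-3) = 9/2 + 3/2 = 6)
S(E) = 8 (S(E) = 4*2 = 8)
B(X, K) = (5 + X)*(K + X)
f(n) = 1 + 2*n + n**2/4 (f(n) = ((n**2 + 8*n) + 4)/4 = (4 + n**2 + 8*n)/4 = 1 + 2*n + n**2/4)
62*(D(9) + f(B(h/(-4), -2))) = 62*(11 + (1 + 2*((6/(-4))**2 + 5*(-2) + 5*(6/(-4)) - 12/(-4)) + ((6/(-4))**2 + 5*(-2) + 5*(6/(-4)) - 12/(-4))**2/4)) = 62*(11 + (1 + 2*((6*(-1/4))**2 - 10 + 5*(6*(-1/4)) - 12*(-1)/4) + ((6*(-1/4))**2 - 10 + 5*(6*(-1/4)) - 12*(-1)/4)**2/4)) = 62*(11 + (1 + 2*((-3/2)**2 - 10 + 5*(-3/2) - 2*(-3/2)) + ((-3/2)**2 - 10 + 5*(-3/2) - 2*(-3/2))**2/4)) = 62*(11 + (1 + 2*(9/4 - 10 - 15/2 + 3) + (9/4 - 10 - 15/2 + 3)**2/4)) = 62*(11 + (1 + 2*(-49/4) + (-49/4)**2/4)) = 62*(11 + (1 - 49/2 + (1/4)*(2401/16))) = 62*(11 + (1 - 49/2 + 2401/64)) = 62*(11 + 897/64) = 62*(1601/64) = 49631/32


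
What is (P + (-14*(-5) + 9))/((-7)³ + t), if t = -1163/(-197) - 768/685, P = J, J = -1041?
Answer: 64908545/22820388 ≈ 2.8443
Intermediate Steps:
P = -1041
t = 645359/134945 (t = -1163*(-1/197) - 768*1/685 = 1163/197 - 768/685 = 645359/134945 ≈ 4.7824)
(P + (-14*(-5) + 9))/((-7)³ + t) = (-1041 + (-14*(-5) + 9))/((-7)³ + 645359/134945) = (-1041 + (70 + 9))/(-343 + 645359/134945) = (-1041 + 79)/(-45640776/134945) = -962*(-134945/45640776) = 64908545/22820388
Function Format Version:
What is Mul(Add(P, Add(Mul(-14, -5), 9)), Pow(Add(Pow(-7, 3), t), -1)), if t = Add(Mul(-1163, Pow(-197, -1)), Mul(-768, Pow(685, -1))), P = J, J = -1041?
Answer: Rational(64908545, 22820388) ≈ 2.8443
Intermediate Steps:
P = -1041
t = Rational(645359, 134945) (t = Add(Mul(-1163, Rational(-1, 197)), Mul(-768, Rational(1, 685))) = Add(Rational(1163, 197), Rational(-768, 685)) = Rational(645359, 134945) ≈ 4.7824)
Mul(Add(P, Add(Mul(-14, -5), 9)), Pow(Add(Pow(-7, 3), t), -1)) = Mul(Add(-1041, Add(Mul(-14, -5), 9)), Pow(Add(Pow(-7, 3), Rational(645359, 134945)), -1)) = Mul(Add(-1041, Add(70, 9)), Pow(Add(-343, Rational(645359, 134945)), -1)) = Mul(Add(-1041, 79), Pow(Rational(-45640776, 134945), -1)) = Mul(-962, Rational(-134945, 45640776)) = Rational(64908545, 22820388)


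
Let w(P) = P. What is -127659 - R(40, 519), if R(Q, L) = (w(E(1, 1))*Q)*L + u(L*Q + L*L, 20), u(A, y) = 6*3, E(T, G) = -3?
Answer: -65397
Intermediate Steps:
u(A, y) = 18
R(Q, L) = 18 - 3*L*Q (R(Q, L) = (-3*Q)*L + 18 = -3*L*Q + 18 = 18 - 3*L*Q)
-127659 - R(40, 519) = -127659 - (18 - 3*519*40) = -127659 - (18 - 62280) = -127659 - 1*(-62262) = -127659 + 62262 = -65397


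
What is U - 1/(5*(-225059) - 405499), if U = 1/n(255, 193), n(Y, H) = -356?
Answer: -765219/272481332 ≈ -0.0028083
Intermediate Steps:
U = -1/356 (U = 1/(-356) = -1/356 ≈ -0.0028090)
U - 1/(5*(-225059) - 405499) = -1/356 - 1/(5*(-225059) - 405499) = -1/356 - 1/(-1125295 - 405499) = -1/356 - 1/(-1530794) = -1/356 - 1*(-1/1530794) = -1/356 + 1/1530794 = -765219/272481332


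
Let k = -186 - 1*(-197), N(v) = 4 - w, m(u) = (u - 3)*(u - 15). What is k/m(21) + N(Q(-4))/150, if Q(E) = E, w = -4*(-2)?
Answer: 203/2700 ≈ 0.075185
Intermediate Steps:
w = 8
m(u) = (-15 + u)*(-3 + u) (m(u) = (-3 + u)*(-15 + u) = (-15 + u)*(-3 + u))
N(v) = -4 (N(v) = 4 - 1*8 = 4 - 8 = -4)
k = 11 (k = -186 + 197 = 11)
k/m(21) + N(Q(-4))/150 = 11/(45 + 21² - 18*21) - 4/150 = 11/(45 + 441 - 378) - 4*1/150 = 11/108 - 2/75 = 203/2700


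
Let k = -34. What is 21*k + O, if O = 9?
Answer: -705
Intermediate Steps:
21*k + O = 21*(-34) + 9 = -714 + 9 = -705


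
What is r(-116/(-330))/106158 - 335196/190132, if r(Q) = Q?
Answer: -733913196508/416295677655 ≈ -1.7630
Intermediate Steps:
r(-116/(-330))/106158 - 335196/190132 = -116/(-330)/106158 - 335196/190132 = -116*(-1/330)*(1/106158) - 335196*1/190132 = (58/165)*(1/106158) - 83799/47533 = 29/8758035 - 83799/47533 = -733913196508/416295677655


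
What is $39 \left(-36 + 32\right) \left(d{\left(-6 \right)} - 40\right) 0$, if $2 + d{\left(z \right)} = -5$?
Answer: $0$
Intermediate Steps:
$d{\left(z \right)} = -7$ ($d{\left(z \right)} = -2 - 5 = -7$)
$39 \left(-36 + 32\right) \left(d{\left(-6 \right)} - 40\right) 0 = 39 \left(-36 + 32\right) \left(-7 - 40\right) 0 = 39 \left(\left(-4\right) \left(-47\right)\right) 0 = 39 \cdot 188 \cdot 0 = 7332 \cdot 0 = 0$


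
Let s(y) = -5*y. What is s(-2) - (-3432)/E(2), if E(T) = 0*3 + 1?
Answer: 3442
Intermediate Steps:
E(T) = 1 (E(T) = 0 + 1 = 1)
s(-2) - (-3432)/E(2) = -5*(-2) - (-3432)/1 = 10 - (-3432) = 10 - 132*(-26) = 10 + 3432 = 3442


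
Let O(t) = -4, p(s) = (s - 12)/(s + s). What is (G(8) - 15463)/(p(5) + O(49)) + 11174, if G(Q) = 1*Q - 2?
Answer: 679748/47 ≈ 14463.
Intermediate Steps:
G(Q) = -2 + Q (G(Q) = Q - 2 = -2 + Q)
p(s) = (-12 + s)/(2*s) (p(s) = (-12 + s)/((2*s)) = (-12 + s)*(1/(2*s)) = (-12 + s)/(2*s))
(G(8) - 15463)/(p(5) + O(49)) + 11174 = ((-2 + 8) - 15463)/((1/2)*(-12 + 5)/5 - 4) + 11174 = (6 - 15463)/((1/2)*(1/5)*(-7) - 4) + 11174 = -15457/(-7/10 - 4) + 11174 = -15457/(-47/10) + 11174 = -15457*(-10/47) + 11174 = 154570/47 + 11174 = 679748/47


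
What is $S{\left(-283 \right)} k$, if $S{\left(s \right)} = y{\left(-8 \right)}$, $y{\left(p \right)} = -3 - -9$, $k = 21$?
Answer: $126$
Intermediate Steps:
$y{\left(p \right)} = 6$ ($y{\left(p \right)} = -3 + 9 = 6$)
$S{\left(s \right)} = 6$
$S{\left(-283 \right)} k = 6 \cdot 21 = 126$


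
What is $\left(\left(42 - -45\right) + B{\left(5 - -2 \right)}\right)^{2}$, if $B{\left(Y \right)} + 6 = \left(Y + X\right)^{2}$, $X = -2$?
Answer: $11236$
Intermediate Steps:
$B{\left(Y \right)} = -6 + \left(-2 + Y\right)^{2}$ ($B{\left(Y \right)} = -6 + \left(Y - 2\right)^{2} = -6 + \left(-2 + Y\right)^{2}$)
$\left(\left(42 - -45\right) + B{\left(5 - -2 \right)}\right)^{2} = \left(\left(42 - -45\right) - \left(6 - \left(-2 + \left(5 - -2\right)\right)^{2}\right)\right)^{2} = \left(\left(42 + 45\right) - \left(6 - \left(-2 + \left(5 + 2\right)\right)^{2}\right)\right)^{2} = \left(87 - \left(6 - \left(-2 + 7\right)^{2}\right)\right)^{2} = \left(87 - \left(6 - 5^{2}\right)\right)^{2} = \left(87 + \left(-6 + 25\right)\right)^{2} = \left(87 + 19\right)^{2} = 106^{2} = 11236$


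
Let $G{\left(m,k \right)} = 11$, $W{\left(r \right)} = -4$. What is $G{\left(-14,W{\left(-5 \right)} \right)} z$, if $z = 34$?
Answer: $374$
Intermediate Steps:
$G{\left(-14,W{\left(-5 \right)} \right)} z = 11 \cdot 34 = 374$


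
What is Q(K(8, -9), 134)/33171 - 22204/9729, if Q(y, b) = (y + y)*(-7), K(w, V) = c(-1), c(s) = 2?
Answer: -245600432/107573553 ≈ -2.2831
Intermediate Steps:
K(w, V) = 2
Q(y, b) = -14*y (Q(y, b) = (2*y)*(-7) = -14*y)
Q(K(8, -9), 134)/33171 - 22204/9729 = -14*2/33171 - 22204/9729 = -28*1/33171 - 22204*1/9729 = -28/33171 - 22204/9729 = -245600432/107573553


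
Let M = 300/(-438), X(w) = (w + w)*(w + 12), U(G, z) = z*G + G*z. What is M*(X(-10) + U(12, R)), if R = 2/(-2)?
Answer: 3200/73 ≈ 43.836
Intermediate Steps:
R = -1 (R = 2*(-½) = -1)
U(G, z) = 2*G*z (U(G, z) = G*z + G*z = 2*G*z)
X(w) = 2*w*(12 + w) (X(w) = (2*w)*(12 + w) = 2*w*(12 + w))
M = -50/73 (M = 300*(-1/438) = -50/73 ≈ -0.68493)
M*(X(-10) + U(12, R)) = -50*(2*(-10)*(12 - 10) + 2*12*(-1))/73 = -50*(2*(-10)*2 - 24)/73 = -50*(-40 - 24)/73 = -50/73*(-64) = 3200/73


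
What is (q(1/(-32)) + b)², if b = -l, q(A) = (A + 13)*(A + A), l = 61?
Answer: 1001532609/262144 ≈ 3820.5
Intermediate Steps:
q(A) = 2*A*(13 + A) (q(A) = (13 + A)*(2*A) = 2*A*(13 + A))
b = -61 (b = -1*61 = -61)
(q(1/(-32)) + b)² = (2*(13 + 1/(-32))/(-32) - 61)² = (2*(-1/32)*(13 - 1/32) - 61)² = (2*(-1/32)*(415/32) - 61)² = (-415/512 - 61)² = (-31647/512)² = 1001532609/262144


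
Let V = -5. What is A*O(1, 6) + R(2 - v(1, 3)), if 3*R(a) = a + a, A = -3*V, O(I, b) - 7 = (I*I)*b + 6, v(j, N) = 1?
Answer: 857/3 ≈ 285.67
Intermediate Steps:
O(I, b) = 13 + b*I**2 (O(I, b) = 7 + ((I*I)*b + 6) = 7 + (I**2*b + 6) = 7 + (b*I**2 + 6) = 7 + (6 + b*I**2) = 13 + b*I**2)
A = 15 (A = -3*(-5) = 15)
R(a) = 2*a/3 (R(a) = (a + a)/3 = (2*a)/3 = 2*a/3)
A*O(1, 6) + R(2 - v(1, 3)) = 15*(13 + 6*1**2) + 2*(2 - 1*1)/3 = 15*(13 + 6*1) + 2*(2 - 1)/3 = 15*(13 + 6) + (2/3)*1 = 15*19 + 2/3 = 285 + 2/3 = 857/3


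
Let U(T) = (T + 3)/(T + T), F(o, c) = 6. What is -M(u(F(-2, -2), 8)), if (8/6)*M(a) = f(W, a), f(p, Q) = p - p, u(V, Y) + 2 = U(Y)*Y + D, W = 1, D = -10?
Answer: 0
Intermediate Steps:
U(T) = (3 + T)/(2*T) (U(T) = (3 + T)/((2*T)) = (3 + T)*(1/(2*T)) = (3 + T)/(2*T))
u(V, Y) = -21/2 + Y/2 (u(V, Y) = -2 + (((3 + Y)/(2*Y))*Y - 10) = -2 + ((3/2 + Y/2) - 10) = -2 + (-17/2 + Y/2) = -21/2 + Y/2)
f(p, Q) = 0
M(a) = 0 (M(a) = (3/4)*0 = 0)
-M(u(F(-2, -2), 8)) = -1*0 = 0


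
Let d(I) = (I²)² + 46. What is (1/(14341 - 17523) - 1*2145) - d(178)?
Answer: -3194339945555/3182 ≈ -1.0039e+9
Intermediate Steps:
d(I) = 46 + I⁴ (d(I) = I⁴ + 46 = 46 + I⁴)
(1/(14341 - 17523) - 1*2145) - d(178) = (1/(14341 - 17523) - 1*2145) - (46 + 178⁴) = (1/(-3182) - 2145) - (46 + 1003875856) = (-1/3182 - 2145) - 1*1003875902 = -6825391/3182 - 1003875902 = -3194339945555/3182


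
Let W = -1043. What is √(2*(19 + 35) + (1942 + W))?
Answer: √1007 ≈ 31.733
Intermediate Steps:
√(2*(19 + 35) + (1942 + W)) = √(2*(19 + 35) + (1942 - 1043)) = √(2*54 + 899) = √(108 + 899) = √1007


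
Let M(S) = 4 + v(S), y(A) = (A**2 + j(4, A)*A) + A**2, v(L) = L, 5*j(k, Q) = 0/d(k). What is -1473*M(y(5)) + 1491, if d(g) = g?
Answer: -78051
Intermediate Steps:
j(k, Q) = 0 (j(k, Q) = (0/k)/5 = (1/5)*0 = 0)
y(A) = 2*A**2 (y(A) = (A**2 + 0*A) + A**2 = (A**2 + 0) + A**2 = A**2 + A**2 = 2*A**2)
M(S) = 4 + S
-1473*M(y(5)) + 1491 = -1473*(4 + 2*5**2) + 1491 = -1473*(4 + 2*25) + 1491 = -1473*(4 + 50) + 1491 = -1473*54 + 1491 = -79542 + 1491 = -78051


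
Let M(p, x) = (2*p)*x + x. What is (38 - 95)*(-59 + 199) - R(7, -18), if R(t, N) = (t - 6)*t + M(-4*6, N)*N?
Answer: 7241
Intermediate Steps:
M(p, x) = x + 2*p*x (M(p, x) = 2*p*x + x = x + 2*p*x)
R(t, N) = -47*N**2 + t*(-6 + t) (R(t, N) = (t - 6)*t + (N*(1 + 2*(-4*6)))*N = (-6 + t)*t + (N*(1 + 2*(-24)))*N = t*(-6 + t) + (N*(1 - 48))*N = t*(-6 + t) + (N*(-47))*N = t*(-6 + t) + (-47*N)*N = t*(-6 + t) - 47*N**2 = -47*N**2 + t*(-6 + t))
(38 - 95)*(-59 + 199) - R(7, -18) = (38 - 95)*(-59 + 199) - (7**2 - 47*(-18)**2 - 6*7) = -57*140 - (49 - 47*324 - 42) = -7980 - (49 - 15228 - 42) = -7980 - 1*(-15221) = -7980 + 15221 = 7241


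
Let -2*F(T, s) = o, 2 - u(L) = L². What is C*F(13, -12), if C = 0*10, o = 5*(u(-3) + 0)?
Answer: 0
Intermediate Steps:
u(L) = 2 - L²
o = -35 (o = 5*((2 - 1*(-3)²) + 0) = 5*((2 - 1*9) + 0) = 5*((2 - 9) + 0) = 5*(-7 + 0) = 5*(-7) = -35)
F(T, s) = 35/2 (F(T, s) = -½*(-35) = 35/2)
C = 0
C*F(13, -12) = 0*(35/2) = 0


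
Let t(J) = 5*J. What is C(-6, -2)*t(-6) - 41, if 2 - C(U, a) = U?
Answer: -281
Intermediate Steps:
C(U, a) = 2 - U
C(-6, -2)*t(-6) - 41 = (2 - 1*(-6))*(5*(-6)) - 41 = (2 + 6)*(-30) - 41 = 8*(-30) - 41 = -240 - 41 = -281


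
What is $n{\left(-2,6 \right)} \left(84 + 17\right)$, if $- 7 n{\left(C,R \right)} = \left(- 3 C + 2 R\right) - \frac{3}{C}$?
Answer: $- \frac{3939}{14} \approx -281.36$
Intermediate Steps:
$n{\left(C,R \right)} = - \frac{2 R}{7} + \frac{3 C}{7} + \frac{3}{7 C}$ ($n{\left(C,R \right)} = - \frac{\left(- 3 C + 2 R\right) - \frac{3}{C}}{7} = - \frac{- 3 C - \frac{3}{C} + 2 R}{7} = - \frac{2 R}{7} + \frac{3 C}{7} + \frac{3}{7 C}$)
$n{\left(-2,6 \right)} \left(84 + 17\right) = \frac{3 - 2 \left(\left(-2\right) 6 + 3 \left(-2\right)\right)}{7 \left(-2\right)} \left(84 + 17\right) = \frac{1}{7} \left(- \frac{1}{2}\right) \left(3 - 2 \left(-12 - 6\right)\right) 101 = \frac{1}{7} \left(- \frac{1}{2}\right) \left(3 - -36\right) 101 = \frac{1}{7} \left(- \frac{1}{2}\right) \left(3 + 36\right) 101 = \frac{1}{7} \left(- \frac{1}{2}\right) 39 \cdot 101 = \left(- \frac{39}{14}\right) 101 = - \frac{3939}{14}$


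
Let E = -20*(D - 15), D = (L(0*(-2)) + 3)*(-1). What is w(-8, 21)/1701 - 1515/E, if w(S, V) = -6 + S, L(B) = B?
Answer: -8197/1944 ≈ -4.2166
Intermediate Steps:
D = -3 (D = (0*(-2) + 3)*(-1) = (0 + 3)*(-1) = 3*(-1) = -3)
E = 360 (E = -20*(-3 - 15) = -20*(-18) = 360)
w(-8, 21)/1701 - 1515/E = (-6 - 8)/1701 - 1515/360 = -14*1/1701 - 1515*1/360 = -2/243 - 101/24 = -8197/1944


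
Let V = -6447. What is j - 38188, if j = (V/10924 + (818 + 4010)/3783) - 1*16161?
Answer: -2245970812637/41325492 ≈ -54348.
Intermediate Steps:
j = -667832924141/41325492 (j = (-6447/10924 + (818 + 4010)/3783) - 1*16161 = (-6447*1/10924 + 4828*(1/3783)) - 16161 = (-6447/10924 + 4828/3783) - 16161 = 28352071/41325492 - 16161 = -667832924141/41325492 ≈ -16160.)
j - 38188 = -667832924141/41325492 - 38188 = -2245970812637/41325492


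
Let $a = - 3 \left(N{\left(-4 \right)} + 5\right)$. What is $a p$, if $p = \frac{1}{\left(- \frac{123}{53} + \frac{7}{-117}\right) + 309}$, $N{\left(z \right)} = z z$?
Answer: $- \frac{55809}{271621} \approx -0.20547$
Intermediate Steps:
$N{\left(z \right)} = z^{2}$
$a = -63$ ($a = - 3 \left(\left(-4\right)^{2} + 5\right) = - 3 \left(16 + 5\right) = \left(-3\right) 21 = -63$)
$p = \frac{6201}{1901347}$ ($p = \frac{1}{\left(\left(-123\right) \frac{1}{53} + 7 \left(- \frac{1}{117}\right)\right) + 309} = \frac{1}{\left(- \frac{123}{53} - \frac{7}{117}\right) + 309} = \frac{1}{- \frac{14762}{6201} + 309} = \frac{1}{\frac{1901347}{6201}} = \frac{6201}{1901347} \approx 0.0032614$)
$a p = \left(-63\right) \frac{6201}{1901347} = - \frac{55809}{271621}$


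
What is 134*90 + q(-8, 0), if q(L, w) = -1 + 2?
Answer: 12061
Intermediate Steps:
q(L, w) = 1
134*90 + q(-8, 0) = 134*90 + 1 = 12060 + 1 = 12061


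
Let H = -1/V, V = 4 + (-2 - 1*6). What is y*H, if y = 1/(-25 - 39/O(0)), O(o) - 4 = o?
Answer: -1/139 ≈ -0.0071942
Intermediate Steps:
O(o) = 4 + o
V = -4 (V = 4 + (-2 - 6) = 4 - 8 = -4)
y = -4/139 (y = 1/(-25 - 39/(4 + 0)) = 1/(-25 - 39/4) = 1/(-139/4) = -4/139 ≈ -0.028777)
H = ¼ (H = -1/(-4) = -1*(-¼) = ¼ ≈ 0.25000)
y*H = -4/139*¼ = -1/139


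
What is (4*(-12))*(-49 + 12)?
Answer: 1776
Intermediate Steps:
(4*(-12))*(-49 + 12) = -48*(-37) = 1776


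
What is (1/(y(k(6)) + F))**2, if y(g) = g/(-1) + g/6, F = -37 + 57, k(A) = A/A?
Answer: 36/13225 ≈ 0.0027221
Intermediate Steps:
k(A) = 1
F = 20
y(g) = -5*g/6 (y(g) = g*(-1) + g*(1/6) = -g + g/6 = -5*g/6)
(1/(y(k(6)) + F))**2 = (1/(-5/6*1 + 20))**2 = (1/(-5/6 + 20))**2 = (1/(115/6))**2 = (6/115)**2 = 36/13225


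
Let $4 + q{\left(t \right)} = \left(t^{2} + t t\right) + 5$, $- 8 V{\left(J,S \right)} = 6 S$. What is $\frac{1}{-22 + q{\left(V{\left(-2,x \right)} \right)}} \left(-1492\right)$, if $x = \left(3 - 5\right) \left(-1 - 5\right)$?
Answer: $- \frac{1492}{141} \approx -10.582$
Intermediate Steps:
$x = 12$ ($x = \left(-2\right) \left(-6\right) = 12$)
$V{\left(J,S \right)} = - \frac{3 S}{4}$ ($V{\left(J,S \right)} = - \frac{6 S}{8} = - \frac{3 S}{4}$)
$q{\left(t \right)} = 1 + 2 t^{2}$ ($q{\left(t \right)} = -4 + \left(\left(t^{2} + t t\right) + 5\right) = -4 + \left(\left(t^{2} + t^{2}\right) + 5\right) = -4 + \left(2 t^{2} + 5\right) = -4 + \left(5 + 2 t^{2}\right) = 1 + 2 t^{2}$)
$\frac{1}{-22 + q{\left(V{\left(-2,x \right)} \right)}} \left(-1492\right) = \frac{1}{-22 + \left(1 + 2 \left(\left(- \frac{3}{4}\right) 12\right)^{2}\right)} \left(-1492\right) = \frac{1}{-22 + \left(1 + 2 \left(-9\right)^{2}\right)} \left(-1492\right) = \frac{1}{-22 + \left(1 + 2 \cdot 81\right)} \left(-1492\right) = \frac{1}{-22 + \left(1 + 162\right)} \left(-1492\right) = \frac{1}{-22 + 163} \left(-1492\right) = \frac{1}{141} \left(-1492\right) = - \frac{1492}{141}$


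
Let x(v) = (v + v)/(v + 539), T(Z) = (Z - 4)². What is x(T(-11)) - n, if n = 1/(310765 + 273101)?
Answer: 32842367/55759203 ≈ 0.58900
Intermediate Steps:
T(Z) = (-4 + Z)²
x(v) = 2*v/(539 + v) (x(v) = (2*v)/(539 + v) = 2*v/(539 + v))
n = 1/583866 ≈ 1.7127e-6
x(T(-11)) - n = 2*(-4 - 11)²/(539 + (-4 - 11)²) - 1*1/583866 = 2*(-15)²/(539 + (-15)²) - 1/583866 = 2*225/(539 + 225) - 1/583866 = 2*225/764 - 1/583866 = 2*225*(1/764) - 1/583866 = 225/382 - 1/583866 = 32842367/55759203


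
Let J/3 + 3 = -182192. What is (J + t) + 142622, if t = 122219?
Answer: -281744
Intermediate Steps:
J = -546585 (J = -9 + 3*(-182192) = -9 - 546576 = -546585)
(J + t) + 142622 = (-546585 + 122219) + 142622 = -424366 + 142622 = -281744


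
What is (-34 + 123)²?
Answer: 7921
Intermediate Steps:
(-34 + 123)² = 89² = 7921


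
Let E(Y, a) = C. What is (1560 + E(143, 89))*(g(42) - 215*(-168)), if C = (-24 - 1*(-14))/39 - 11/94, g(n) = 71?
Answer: 206925335881/3666 ≈ 5.6444e+7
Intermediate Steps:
C = -1369/3666 (C = (-24 + 14)*(1/39) - 11*1/94 = -10*1/39 - 11/94 = -10/39 - 11/94 = -1369/3666 ≈ -0.37343)
E(Y, a) = -1369/3666
(1560 + E(143, 89))*(g(42) - 215*(-168)) = (1560 - 1369/3666)*(71 - 215*(-168)) = 5717591*(71 + 36120)/3666 = (5717591/3666)*36191 = 206925335881/3666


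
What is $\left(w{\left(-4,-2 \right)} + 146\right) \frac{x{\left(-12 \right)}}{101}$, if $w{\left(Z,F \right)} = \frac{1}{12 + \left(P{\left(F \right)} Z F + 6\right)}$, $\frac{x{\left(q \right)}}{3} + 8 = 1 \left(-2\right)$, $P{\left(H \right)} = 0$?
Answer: $- \frac{13145}{303} \approx -43.383$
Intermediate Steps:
$x{\left(q \right)} = -30$ ($x{\left(q \right)} = -24 + 3 \cdot 1 \left(-2\right) = -24 + 3 \left(-2\right) = -24 - 6 = -30$)
$w{\left(Z,F \right)} = \frac{1}{18}$ ($w{\left(Z,F \right)} = \frac{1}{12 + \left(0 Z F + 6\right)} = \frac{1}{12 + \left(0 F + 6\right)} = \frac{1}{12 + \left(0 + 6\right)} = \frac{1}{12 + 6} = \frac{1}{18}$)
$\left(w{\left(-4,-2 \right)} + 146\right) \frac{x{\left(-12 \right)}}{101} = \left(\frac{1}{18} + 146\right) \left(- \frac{30}{101}\right) = \frac{2629 \left(\left(-30\right) \frac{1}{101}\right)}{18} = \frac{2629}{18} \left(- \frac{30}{101}\right) = - \frac{13145}{303}$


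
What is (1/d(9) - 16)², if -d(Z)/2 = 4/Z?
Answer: 18769/64 ≈ 293.27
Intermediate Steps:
d(Z) = -8/Z
(1/d(9) - 16)² = (1/(-8/9) - 16)² = (-9/8 - 16)² = (-137/8)² = 18769/64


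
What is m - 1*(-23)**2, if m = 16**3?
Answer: 3567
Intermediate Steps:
m = 4096
m - 1*(-23)**2 = 4096 - 1*(-23)**2 = 4096 - 1*529 = 4096 - 529 = 3567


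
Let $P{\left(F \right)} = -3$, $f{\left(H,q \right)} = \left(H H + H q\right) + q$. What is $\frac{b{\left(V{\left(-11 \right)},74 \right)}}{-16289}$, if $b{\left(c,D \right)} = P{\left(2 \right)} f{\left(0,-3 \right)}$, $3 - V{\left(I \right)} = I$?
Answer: $- \frac{9}{16289} \approx -0.00055252$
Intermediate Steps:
$f{\left(H,q \right)} = q + H^{2} + H q$ ($f{\left(H,q \right)} = \left(H^{2} + H q\right) + q = q + H^{2} + H q$)
$V{\left(I \right)} = 3 - I$
$b{\left(c,D \right)} = 9$ ($b{\left(c,D \right)} = - 3 \left(-3 + 0^{2} + 0 \left(-3\right)\right) = - 3 \left(-3 + 0 + 0\right) = \left(-3\right) \left(-3\right) = 9$)
$\frac{b{\left(V{\left(-11 \right)},74 \right)}}{-16289} = \frac{9}{-16289} = 9 \left(- \frac{1}{16289}\right) = - \frac{9}{16289}$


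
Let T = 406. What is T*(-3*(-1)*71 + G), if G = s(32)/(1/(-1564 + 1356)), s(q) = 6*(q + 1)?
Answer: -16634226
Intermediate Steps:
s(q) = 6 + 6*q (s(q) = 6*(1 + q) = 6 + 6*q)
G = -41184 (G = (6 + 6*32)/(1/(-1564 + 1356)) = (6 + 192)/(1/(-208)) = 198/(-1/208) = 198*(-208) = -41184)
T*(-3*(-1)*71 + G) = 406*(-3*(-1)*71 - 41184) = 406*(3*71 - 41184) = 406*(213 - 41184) = 406*(-40971) = -16634226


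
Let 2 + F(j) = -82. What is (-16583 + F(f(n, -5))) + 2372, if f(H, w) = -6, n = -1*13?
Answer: -14295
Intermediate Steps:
n = -13
F(j) = -84 (F(j) = -2 - 82 = -84)
(-16583 + F(f(n, -5))) + 2372 = (-16583 - 84) + 2372 = -16667 + 2372 = -14295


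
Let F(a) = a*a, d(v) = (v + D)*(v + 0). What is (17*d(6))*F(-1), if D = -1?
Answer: 510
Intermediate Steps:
d(v) = v*(-1 + v) (d(v) = (v - 1)*(v + 0) = (-1 + v)*v = v*(-1 + v))
F(a) = a²
(17*d(6))*F(-1) = (17*(6*(-1 + 6)))*(-1)² = (17*(6*5))*1 = (17*30)*1 = 510*1 = 510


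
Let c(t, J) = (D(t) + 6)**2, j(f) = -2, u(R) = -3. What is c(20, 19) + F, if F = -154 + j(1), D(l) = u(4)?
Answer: -147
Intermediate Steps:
D(l) = -3
c(t, J) = 9 (c(t, J) = (-3 + 6)**2 = 3**2 = 9)
F = -156 (F = -154 - 2 = -156)
c(20, 19) + F = 9 - 156 = -147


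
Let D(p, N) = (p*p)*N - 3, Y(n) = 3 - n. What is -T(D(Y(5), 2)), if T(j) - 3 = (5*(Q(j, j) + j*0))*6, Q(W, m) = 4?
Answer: -123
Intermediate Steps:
D(p, N) = -3 + N*p**2 (D(p, N) = p**2*N - 3 = N*p**2 - 3 = -3 + N*p**2)
T(j) = 123 (T(j) = 3 + (5*(4 + j*0))*6 = 3 + (5*(4 + 0))*6 = 3 + (5*4)*6 = 3 + 20*6 = 3 + 120 = 123)
-T(D(Y(5), 2)) = -1*123 = -123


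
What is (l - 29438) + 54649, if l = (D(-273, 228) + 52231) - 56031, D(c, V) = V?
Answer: 21639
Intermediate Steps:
l = -3572 (l = (228 + 52231) - 56031 = 52459 - 56031 = -3572)
(l - 29438) + 54649 = (-3572 - 29438) + 54649 = -33010 + 54649 = 21639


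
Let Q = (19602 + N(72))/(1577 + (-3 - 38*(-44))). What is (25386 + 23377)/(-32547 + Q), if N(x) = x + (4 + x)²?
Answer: -79142349/52811056 ≈ -1.4986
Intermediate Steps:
Q = 12725/1623 (Q = (19602 + (72 + (4 + 72)²))/(1577 + (-3 - 38*(-44))) = (19602 + (72 + 76²))/(1577 + (-3 + 1672)) = (19602 + (72 + 5776))/(1577 + 1669) = (19602 + 5848)/3246 = 25450*(1/3246) = 12725/1623 ≈ 7.8404)
(25386 + 23377)/(-32547 + Q) = (25386 + 23377)/(-32547 + 12725/1623) = 48763/(-52811056/1623) = 48763*(-1623/52811056) = -79142349/52811056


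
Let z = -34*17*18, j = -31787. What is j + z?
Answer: -42191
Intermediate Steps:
z = -10404 (z = -578*18 = -10404)
j + z = -31787 - 10404 = -42191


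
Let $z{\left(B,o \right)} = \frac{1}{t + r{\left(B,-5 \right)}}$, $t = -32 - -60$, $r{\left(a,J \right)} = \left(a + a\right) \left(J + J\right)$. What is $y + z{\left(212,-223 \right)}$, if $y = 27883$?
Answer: $\frac{117443195}{4212} \approx 27883.0$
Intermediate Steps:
$r{\left(a,J \right)} = 4 J a$ ($r{\left(a,J \right)} = 2 a 2 J = 4 J a$)
$t = 28$ ($t = -32 + 60 = 28$)
$z{\left(B,o \right)} = \frac{1}{28 - 20 B}$ ($z{\left(B,o \right)} = \frac{1}{28 + 4 \left(-5\right) B} = \frac{1}{28 - 20 B}$)
$y + z{\left(212,-223 \right)} = 27883 - \frac{1}{-28 + 20 \cdot 212} = 27883 - \frac{1}{-28 + 4240} = 27883 - \frac{1}{4212} = \frac{117443195}{4212}$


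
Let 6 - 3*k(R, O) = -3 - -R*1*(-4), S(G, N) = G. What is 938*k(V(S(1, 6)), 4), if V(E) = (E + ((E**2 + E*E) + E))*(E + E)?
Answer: 38458/3 ≈ 12819.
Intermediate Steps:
V(E) = 2*E*(2*E + 2*E**2) (V(E) = (E + ((E**2 + E**2) + E))*(2*E) = (E + (2*E**2 + E))*(2*E) = (E + (E + 2*E**2))*(2*E) = (2*E + 2*E**2)*(2*E) = 2*E*(2*E + 2*E**2))
k(R, O) = 3 + 4*R/3 (k(R, O) = 2 - (-3 - -R*1*(-4))/3 = 2 - (-3 - (-R)*(-4))/3 = 2 - (-3 - 4*R)/3 = 2 + (1 + 4*R/3) = 3 + 4*R/3)
938*k(V(S(1, 6)), 4) = 938*(3 + 4*(4*1**2*(1 + 1))/3) = 938*(3 + 4*(4*1*2)/3) = 938*(3 + (4/3)*8) = 938*(3 + 32/3) = 938*(41/3) = 38458/3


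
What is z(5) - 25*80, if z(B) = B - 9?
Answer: -2004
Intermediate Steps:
z(B) = -9 + B
z(5) - 25*80 = (-9 + 5) - 25*80 = -4 - 2000 = -2004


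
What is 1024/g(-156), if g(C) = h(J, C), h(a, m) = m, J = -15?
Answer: -256/39 ≈ -6.5641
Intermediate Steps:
g(C) = C
1024/g(-156) = 1024/(-156) = 1024*(-1/156) = -256/39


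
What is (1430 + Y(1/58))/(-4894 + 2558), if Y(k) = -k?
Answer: -82939/135488 ≈ -0.61215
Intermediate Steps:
(1430 + Y(1/58))/(-4894 + 2558) = (1430 - 1/58)/(-4894 + 2558) = (1430 - 1*1/58)/(-2336) = (1430 - 1/58)*(-1/2336) = (82939/58)*(-1/2336) = -82939/135488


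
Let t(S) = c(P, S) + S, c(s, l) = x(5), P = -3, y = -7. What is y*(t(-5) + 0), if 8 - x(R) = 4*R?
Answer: 119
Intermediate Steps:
x(R) = 8 - 4*R
c(s, l) = -12 (c(s, l) = 8 - 4*5 = 8 - 20 = -12)
t(S) = -12 + S
y*(t(-5) + 0) = -7*((-12 - 5) + 0) = -7*(-17 + 0) = -7*(-17) = 119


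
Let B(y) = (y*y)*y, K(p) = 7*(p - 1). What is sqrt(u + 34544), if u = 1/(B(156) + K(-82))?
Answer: 21*sqrt(1128622456848835)/3795835 ≈ 185.86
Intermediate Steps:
K(p) = -7 + 7*p (K(p) = 7*(-1 + p) = -7 + 7*p)
B(y) = y**3 (B(y) = y**2*y = y**3)
u = 1/3795835 (u = 1/(156**3 + (-7 + 7*(-82))) = 1/(3796416 + (-7 - 574)) = 1/(3796416 - 581) = 1/3795835 ≈ 2.6345e-7)
sqrt(u + 34544) = sqrt(1/3795835 + 34544) = sqrt(131123324241/3795835) = 21*sqrt(1128622456848835)/3795835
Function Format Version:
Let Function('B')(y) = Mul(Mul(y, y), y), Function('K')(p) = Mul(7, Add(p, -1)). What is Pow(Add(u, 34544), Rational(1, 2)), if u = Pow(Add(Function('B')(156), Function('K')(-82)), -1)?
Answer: Mul(Rational(21, 3795835), Pow(1128622456848835, Rational(1, 2))) ≈ 185.86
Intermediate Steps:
Function('K')(p) = Add(-7, Mul(7, p)) (Function('K')(p) = Mul(7, Add(-1, p)) = Add(-7, Mul(7, p)))
Function('B')(y) = Pow(y, 3) (Function('B')(y) = Mul(Pow(y, 2), y) = Pow(y, 3))
u = Rational(1, 3795835) (u = Pow(Add(Pow(156, 3), Add(-7, Mul(7, -82))), -1) = Pow(Add(3796416, Add(-7, -574)), -1) = Pow(Add(3796416, -581), -1) = Pow(3795835, -1) = Rational(1, 3795835) ≈ 2.6345e-7)
Pow(Add(u, 34544), Rational(1, 2)) = Pow(Add(Rational(1, 3795835), 34544), Rational(1, 2)) = Pow(Rational(131123324241, 3795835), Rational(1, 2)) = Mul(Rational(21, 3795835), Pow(1128622456848835, Rational(1, 2)))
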